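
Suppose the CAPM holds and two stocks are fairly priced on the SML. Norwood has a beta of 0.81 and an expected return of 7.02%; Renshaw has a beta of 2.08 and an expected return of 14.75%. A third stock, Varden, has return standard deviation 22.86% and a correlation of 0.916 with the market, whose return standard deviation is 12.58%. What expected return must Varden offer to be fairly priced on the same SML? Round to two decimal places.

MRP = (14.75% − 7.02%) / (2.08 − 0.81) = 6.0866%
R_f = 7.02% − 0.81 × 6.0866% = 2.0899%
β_Varden = ρ·σ_i/σ_m = 0.916 × 22.86 / 12.58 = 1.6645
E(R_Varden) = R_f + β × MRP = 2.0899% + 1.6645 × 6.0866% = 12.22%

12.22%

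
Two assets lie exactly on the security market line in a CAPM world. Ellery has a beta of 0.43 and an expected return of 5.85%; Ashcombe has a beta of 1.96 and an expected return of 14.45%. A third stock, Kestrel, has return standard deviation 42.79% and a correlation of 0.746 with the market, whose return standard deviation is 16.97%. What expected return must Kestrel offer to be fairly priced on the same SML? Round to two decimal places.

14.01%

MRP = (14.45% − 5.85%) / (1.96 − 0.43) = 5.6209%
R_f = 5.85% − 0.43 × 5.6209% = 3.4330%
β_Kestrel = ρ·σ_i/σ_m = 0.746 × 42.79 / 16.97 = 1.8810
E(R_Kestrel) = R_f + β × MRP = 3.4330% + 1.8810 × 5.6209% = 14.01%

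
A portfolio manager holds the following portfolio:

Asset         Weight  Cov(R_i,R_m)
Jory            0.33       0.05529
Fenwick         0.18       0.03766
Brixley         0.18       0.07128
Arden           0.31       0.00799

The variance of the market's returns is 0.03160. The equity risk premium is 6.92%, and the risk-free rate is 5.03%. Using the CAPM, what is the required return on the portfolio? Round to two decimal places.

β_Jory = 0.05529 / 0.03160 = 1.7497
β_Fenwick = 0.03766 / 0.03160 = 1.1918
β_Brixley = 0.07128 / 0.03160 = 2.2557
β_Arden = 0.00799 / 0.03160 = 0.2528
β_P = Σ w_i β_i = 0.33×1.7497 + 0.18×1.1918 + 0.18×2.2557 + 0.31×0.2528 = 1.2763
E(R_P) = R_f + β_P × MRP = 5.03% + 1.2763 × 6.92% = 13.86%

13.86%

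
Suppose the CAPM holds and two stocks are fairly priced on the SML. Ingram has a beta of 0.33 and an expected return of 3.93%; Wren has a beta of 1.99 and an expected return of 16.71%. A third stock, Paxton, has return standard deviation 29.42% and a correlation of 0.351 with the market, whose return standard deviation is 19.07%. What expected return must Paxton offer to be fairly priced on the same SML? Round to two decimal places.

MRP = (16.71% − 3.93%) / (1.99 − 0.33) = 7.6988%
R_f = 3.93% − 0.33 × 7.6988% = 1.3894%
β_Paxton = ρ·σ_i/σ_m = 0.351 × 29.42 / 19.07 = 0.5415
E(R_Paxton) = R_f + β × MRP = 1.3894% + 0.5415 × 7.6988% = 5.56%

5.56%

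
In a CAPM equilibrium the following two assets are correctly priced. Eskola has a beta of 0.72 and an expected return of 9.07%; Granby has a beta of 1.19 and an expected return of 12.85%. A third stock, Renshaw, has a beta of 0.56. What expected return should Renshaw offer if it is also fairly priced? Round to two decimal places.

7.78%

MRP (SML slope) = (12.85% − 9.07%) / (1.19 − 0.72) = 3.78% / 0.47 = 8.0426%
R_f (intercept) = 9.07% − 0.72 × 8.0426% = 3.2793%
E(R_Renshaw) = R_f + β × MRP = 3.2793% + 0.56 × 8.0426% = 7.78%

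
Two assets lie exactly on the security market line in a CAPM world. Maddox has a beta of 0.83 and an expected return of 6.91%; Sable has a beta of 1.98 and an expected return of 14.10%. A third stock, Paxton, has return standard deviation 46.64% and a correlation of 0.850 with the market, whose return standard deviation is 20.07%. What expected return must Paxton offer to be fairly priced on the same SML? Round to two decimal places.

MRP = (14.10% − 6.91%) / (1.98 − 0.83) = 6.2522%
R_f = 6.91% − 0.83 × 6.2522% = 1.7207%
β_Paxton = ρ·σ_i/σ_m = 0.850 × 46.64 / 20.07 = 1.9753
E(R_Paxton) = R_f + β × MRP = 1.7207% + 1.9753 × 6.2522% = 14.07%

14.07%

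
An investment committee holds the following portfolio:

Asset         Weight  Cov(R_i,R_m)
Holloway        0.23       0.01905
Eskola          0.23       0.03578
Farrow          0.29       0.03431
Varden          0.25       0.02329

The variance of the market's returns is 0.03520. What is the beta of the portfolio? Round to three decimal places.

0.806

β_Holloway = 0.01905 / 0.03520 = 0.5412
β_Eskola = 0.03578 / 0.03520 = 1.0165
β_Farrow = 0.03431 / 0.03520 = 0.9747
β_Varden = 0.02329 / 0.03520 = 0.6616
β_P = Σ w_i β_i = 0.23×0.5412 + 0.23×1.0165 + 0.29×0.9747 + 0.25×0.6616 = 0.8063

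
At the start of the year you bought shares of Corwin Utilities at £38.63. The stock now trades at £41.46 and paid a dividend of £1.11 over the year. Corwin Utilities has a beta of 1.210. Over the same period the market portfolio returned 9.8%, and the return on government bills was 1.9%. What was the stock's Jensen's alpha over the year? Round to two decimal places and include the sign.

Realised HPR = (P1 + D1 − P0) / P0 = (41.46 + 1.11 − 38.63) / 38.63 = 3.94 / 38.63 = 10.1993%
MRP = 9.8% − 1.9% = 7.90%
CAPM required = R_f + β·MRP = 1.9% + 1.210 × 7.9% = 11.4590%
α = realised − required = 10.1993% − 11.4590% = -1.26%

-1.26%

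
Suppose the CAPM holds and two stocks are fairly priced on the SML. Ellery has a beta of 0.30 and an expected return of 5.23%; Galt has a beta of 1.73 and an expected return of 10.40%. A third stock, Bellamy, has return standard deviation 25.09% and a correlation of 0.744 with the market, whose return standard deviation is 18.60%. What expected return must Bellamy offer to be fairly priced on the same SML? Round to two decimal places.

7.77%

MRP = (10.40% − 5.23%) / (1.73 − 0.30) = 3.6154%
R_f = 5.23% − 0.30 × 3.6154% = 4.1454%
β_Bellamy = ρ·σ_i/σ_m = 0.744 × 25.09 / 18.60 = 1.0036
E(R_Bellamy) = R_f + β × MRP = 4.1454% + 1.0036 × 3.6154% = 7.77%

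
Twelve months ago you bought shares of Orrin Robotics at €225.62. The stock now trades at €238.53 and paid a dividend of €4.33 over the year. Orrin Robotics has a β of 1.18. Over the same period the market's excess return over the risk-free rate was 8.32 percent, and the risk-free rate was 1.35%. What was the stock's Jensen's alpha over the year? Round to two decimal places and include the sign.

Realised HPR = (P1 + D1 − P0) / P0 = (238.53 + 4.33 − 225.62) / 225.62 = 17.24 / 225.62 = 7.6412%
CAPM required = R_f + β·MRP = 1.35% + 1.18 × 8.32% = 11.1676%
α = realised − required = 7.6412% − 11.1676% = -3.53%

-3.53%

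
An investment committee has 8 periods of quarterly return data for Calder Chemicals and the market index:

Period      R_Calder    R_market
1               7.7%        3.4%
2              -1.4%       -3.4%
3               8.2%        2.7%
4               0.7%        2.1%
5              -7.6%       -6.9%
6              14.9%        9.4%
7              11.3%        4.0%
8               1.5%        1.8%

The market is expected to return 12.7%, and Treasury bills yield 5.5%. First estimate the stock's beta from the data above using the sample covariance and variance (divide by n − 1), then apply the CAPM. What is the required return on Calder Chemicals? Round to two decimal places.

Mean R_i = (7.7 − 1.4 + 8.2 + 0.7 − 7.6 + 14.9 + 11.3 + 1.5) / 8 = 4.4125%
Mean R_m = (3.4 − 3.4 + 2.7 + 2.1 − 6.9 + 9.4 + 4.0 + 1.8) / 8 = 1.6375%
Σ(R_i − R̄_i)(R_m − R̄_m) = 237.1463  ⇒  Cov = 237.1463 / 7 = 33.8780
Σ(R_m − R̄_m)² = 168.5788  ⇒  Var(R_m) = 168.5788 / 7 = 24.0827
β = Cov / Var(R_m) = 33.8780 / 24.0827 = 1.4067
MRP = 12.7% − 5.5% = 7.20%
E(R) = R_f + β × MRP = 5.5% + 1.4067 × 7.2% = 15.63%

15.63%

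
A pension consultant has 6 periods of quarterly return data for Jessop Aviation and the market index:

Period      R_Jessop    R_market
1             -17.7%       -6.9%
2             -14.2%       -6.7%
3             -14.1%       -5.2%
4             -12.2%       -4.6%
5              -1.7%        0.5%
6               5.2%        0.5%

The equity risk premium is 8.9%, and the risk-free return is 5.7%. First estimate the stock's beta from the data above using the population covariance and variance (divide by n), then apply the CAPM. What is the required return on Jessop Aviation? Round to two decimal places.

28.00%

Mean R_i = (-17.7 − 14.2 − 14.1 − 12.2 − 1.7 + 5.2) / 6 = -9.1167%
Mean R_m = (-6.9 − 6.7 − 5.2 − 4.6 + 0.5 + 0.5) / 6 = -3.7333%
Σ(R_i − R̄_i)(R_m − R̄_m) = 144.2467  ⇒  Cov = 144.2467 / 6 = 24.0411
Σ(R_m − R̄_m)² = 57.5733  ⇒  Var(R_m) = 57.5733 / 6 = 9.5956
β = Cov / Var(R_m) = 24.0411 / 9.5956 = 2.5054
E(R) = R_f + β × MRP = 5.7% + 2.5054 × 8.9% = 28.00%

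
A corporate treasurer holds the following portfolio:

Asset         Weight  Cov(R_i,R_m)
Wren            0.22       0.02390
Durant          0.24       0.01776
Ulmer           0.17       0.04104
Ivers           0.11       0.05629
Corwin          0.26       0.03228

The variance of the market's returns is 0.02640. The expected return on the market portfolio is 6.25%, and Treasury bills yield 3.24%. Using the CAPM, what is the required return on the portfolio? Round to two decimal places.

6.78%

β_Wren = 0.02390 / 0.02640 = 0.9053
β_Durant = 0.01776 / 0.02640 = 0.6727
β_Ulmer = 0.04104 / 0.02640 = 1.5545
β_Ivers = 0.05629 / 0.02640 = 2.1322
β_Corwin = 0.03228 / 0.02640 = 1.2227
β_P = Σ w_i β_i = 0.22×0.9053 + 0.24×0.6727 + 0.17×1.5545 + 0.11×2.1322 + 0.26×1.2227 = 1.1773
MRP = 6.25% − 3.24% = 3.01%
E(R_P) = R_f + β_P × MRP = 3.24% + 1.1773 × 3.01% = 6.78%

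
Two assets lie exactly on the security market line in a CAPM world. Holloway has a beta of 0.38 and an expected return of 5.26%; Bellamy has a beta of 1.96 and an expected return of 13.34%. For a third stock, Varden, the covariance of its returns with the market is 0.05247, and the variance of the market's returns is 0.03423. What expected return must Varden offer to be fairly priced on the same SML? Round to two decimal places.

MRP = (13.34% − 5.26%) / (1.96 − 0.38) = 5.1139%
R_f = 5.26% − 0.38 × 5.1139% = 3.3167%
β_Varden = Cov / Var(R_m) = 0.05247 / 0.03423 = 1.5329
E(R_Varden) = R_f + β × MRP = 3.3167% + 1.5329 × 5.1139% = 11.16%

11.16%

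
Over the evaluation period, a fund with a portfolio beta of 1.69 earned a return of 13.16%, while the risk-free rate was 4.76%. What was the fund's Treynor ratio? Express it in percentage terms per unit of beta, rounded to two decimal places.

4.97%

Treynor = (R_P − R_f) / β_P = (13.16% − 4.76%) / 1.6900 = 8.40% / 1.6900 = 4.97%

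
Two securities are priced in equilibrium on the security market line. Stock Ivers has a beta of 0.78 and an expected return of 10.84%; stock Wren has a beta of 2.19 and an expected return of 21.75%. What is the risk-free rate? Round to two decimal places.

4.80%

Both satisfy E(R) = R_f + β·MRP, so the slope of the SML is
MRP = (21.75% − 10.84%) / (2.19 − 0.78) = 10.91% / 1.41 = 7.7376%
R_f = E(R_Ivers) − β_Ivers·MRP = 10.84% − 0.78 × 7.7376% = 4.8047%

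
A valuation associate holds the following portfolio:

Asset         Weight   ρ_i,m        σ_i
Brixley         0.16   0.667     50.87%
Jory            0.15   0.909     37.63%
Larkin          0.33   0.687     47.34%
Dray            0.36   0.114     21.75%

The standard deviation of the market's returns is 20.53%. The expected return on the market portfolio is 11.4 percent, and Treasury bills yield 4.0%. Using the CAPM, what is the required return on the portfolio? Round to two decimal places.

12.00%

β_Brixley = 0.667 × 50.87% / 20.53% = 1.6527
β_Jory = 0.909 × 37.63% / 20.53% = 1.6661
β_Larkin = 0.687 × 47.34% / 20.53% = 1.5841
β_Dray = 0.114 × 21.75% / 20.53% = 0.1208
β_P = Σ w_i β_i = 0.16×1.6527 + 0.15×1.6661 + 0.33×1.5841 + 0.36×0.1208 = 1.0806
MRP = 11.4% − 4.0% = 7.40%
E(R_P) = R_f + β_P × MRP = 4.0% + 1.0806 × 7.4% = 12.00%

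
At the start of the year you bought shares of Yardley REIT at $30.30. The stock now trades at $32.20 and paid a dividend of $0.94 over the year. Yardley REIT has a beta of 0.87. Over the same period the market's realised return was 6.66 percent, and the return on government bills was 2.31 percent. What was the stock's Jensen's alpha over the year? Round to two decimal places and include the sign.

+3.28%

Realised HPR = (P1 + D1 − P0) / P0 = (32.20 + 0.94 − 30.30) / 30.30 = 2.84 / 30.30 = 9.3729%
MRP = 6.66% − 2.31% = 4.35%
CAPM required = R_f + β·MRP = 2.31% + 0.87 × 4.35% = 6.0945%
α = realised − required = 9.3729% − 6.0945% = +3.28%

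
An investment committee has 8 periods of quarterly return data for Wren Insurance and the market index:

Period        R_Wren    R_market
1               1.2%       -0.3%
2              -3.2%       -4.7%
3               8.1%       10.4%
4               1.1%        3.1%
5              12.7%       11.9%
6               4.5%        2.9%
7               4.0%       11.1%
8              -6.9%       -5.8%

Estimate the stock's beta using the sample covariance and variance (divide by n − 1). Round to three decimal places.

0.795

Mean R_i = (1.2 − 3.2 + 8.1 + 1.1 + 12.7 + 4.5 + 4.0 − 6.9) / 8 = 2.6875%
Mean R_m = (-0.3 − 4.7 + 10.4 + 3.1 + 11.9 + 2.9 + 11.1 − 5.8) / 8 = 3.5750%
Σ(R_i − R̄_i)(R_m − R̄_m) = 274.0675  ⇒  Cov = 274.0675 / 7 = 39.1525
Σ(R_m − R̄_m)² = 344.5750  ⇒  Var(R_m) = 344.5750 / 7 = 49.2250
β = Cov / Var(R_m) = 39.1525 / 49.2250 = 0.7954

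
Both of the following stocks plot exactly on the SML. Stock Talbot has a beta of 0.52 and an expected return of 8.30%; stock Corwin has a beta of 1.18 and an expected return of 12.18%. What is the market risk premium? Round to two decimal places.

Both satisfy E(R) = R_f + β·MRP, so the slope of the SML is
MRP = (12.18% − 8.30%) / (1.18 − 0.52) = 3.88% / 0.66 = 5.8788%

5.88%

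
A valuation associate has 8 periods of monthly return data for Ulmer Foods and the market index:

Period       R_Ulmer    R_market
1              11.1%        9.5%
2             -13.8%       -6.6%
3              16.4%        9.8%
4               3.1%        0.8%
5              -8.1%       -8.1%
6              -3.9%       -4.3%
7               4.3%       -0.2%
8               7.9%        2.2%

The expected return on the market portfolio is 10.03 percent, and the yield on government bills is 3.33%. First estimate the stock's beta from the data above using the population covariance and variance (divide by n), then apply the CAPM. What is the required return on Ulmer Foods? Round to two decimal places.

12.85%

Mean R_i = (11.1 − 13.8 + 16.4 + 3.1 − 8.1 − 3.9 + 4.3 + 7.9) / 8 = 2.1250%
Mean R_m = (9.5 − 6.6 + 9.8 + 0.8 − 8.1 − 4.3 − 0.2 + 2.2) / 8 = 0.3875%
Σ(R_i − R̄_i)(R_m − R̄_m) = 452.0425  ⇒  Cov = 452.0425 / 8 = 56.5053
Σ(R_m − R̄_m)² = 318.2688  ⇒  Var(R_m) = 318.2688 / 8 = 39.7836
β = Cov / Var(R_m) = 56.5053 / 39.7836 = 1.4203
MRP = 10.03% − 3.33% = 6.70%
E(R) = R_f + β × MRP = 3.33% + 1.4203 × 6.70% = 12.85%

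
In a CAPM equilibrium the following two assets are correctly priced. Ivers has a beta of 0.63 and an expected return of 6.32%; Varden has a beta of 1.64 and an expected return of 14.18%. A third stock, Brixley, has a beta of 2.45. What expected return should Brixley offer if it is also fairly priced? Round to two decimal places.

MRP (SML slope) = (14.18% − 6.32%) / (1.64 − 0.63) = 7.86% / 1.01 = 7.7822%
R_f (intercept) = 6.32% − 0.63 × 7.7822% = 1.4172%
E(R_Brixley) = R_f + β × MRP = 1.4172% + 2.45 × 7.7822% = 20.48%

20.48%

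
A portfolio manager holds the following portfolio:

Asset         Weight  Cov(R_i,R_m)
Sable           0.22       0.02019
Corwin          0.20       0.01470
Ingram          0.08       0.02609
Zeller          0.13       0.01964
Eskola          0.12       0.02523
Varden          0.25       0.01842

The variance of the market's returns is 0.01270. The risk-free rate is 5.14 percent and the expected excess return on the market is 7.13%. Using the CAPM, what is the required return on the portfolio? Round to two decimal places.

16.17%

β_Sable = 0.02019 / 0.01270 = 1.5898
β_Corwin = 0.01470 / 0.01270 = 1.1575
β_Ingram = 0.02609 / 0.01270 = 2.0543
β_Zeller = 0.01964 / 0.01270 = 1.5465
β_Eskola = 0.02523 / 0.01270 = 1.9866
β_Varden = 0.01842 / 0.01270 = 1.4504
β_P = Σ w_i β_i = 0.22×1.5898 + 0.20×1.1575 + 0.08×2.0543 + 0.13×1.5465 + 0.12×1.9866 + 0.25×1.4504 = 1.5476
E(R_P) = R_f + β_P × MRP = 5.14% + 1.5476 × 7.13% = 16.17%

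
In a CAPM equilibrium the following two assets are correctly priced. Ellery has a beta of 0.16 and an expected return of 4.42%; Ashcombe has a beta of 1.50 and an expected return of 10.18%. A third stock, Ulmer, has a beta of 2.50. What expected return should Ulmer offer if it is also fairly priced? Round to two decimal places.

MRP (SML slope) = (10.18% − 4.42%) / (1.50 − 0.16) = 5.76% / 1.34 = 4.2985%
R_f (intercept) = 4.42% − 0.16 × 4.2985% = 3.7322%
E(R_Ulmer) = R_f + β × MRP = 3.7322% + 2.50 × 4.2985% = 14.48%

14.48%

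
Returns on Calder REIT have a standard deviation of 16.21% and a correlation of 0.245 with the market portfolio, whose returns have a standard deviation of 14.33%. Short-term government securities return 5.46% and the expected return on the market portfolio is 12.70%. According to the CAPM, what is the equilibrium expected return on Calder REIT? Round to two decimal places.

7.47%

β = ρ × σ_i / σ_m = 0.245 × 16.21% / 14.33% = 0.2771
MRP = 12.70% − 5.46% = 7.24%
E(R) = 5.46% + 0.2771 × 7.24% = 7.47%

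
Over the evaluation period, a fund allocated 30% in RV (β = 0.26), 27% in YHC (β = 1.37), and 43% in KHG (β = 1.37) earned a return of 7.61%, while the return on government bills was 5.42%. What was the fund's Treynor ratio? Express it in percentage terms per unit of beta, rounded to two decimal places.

β_P = 0.30×0.26 + 0.27×1.37 + 0.43×1.37 = 1.0370
Treynor = (R_P − R_f) / β_P = (7.61% − 5.42%) / 1.0370 = 2.19% / 1.0370 = 2.11%

2.11%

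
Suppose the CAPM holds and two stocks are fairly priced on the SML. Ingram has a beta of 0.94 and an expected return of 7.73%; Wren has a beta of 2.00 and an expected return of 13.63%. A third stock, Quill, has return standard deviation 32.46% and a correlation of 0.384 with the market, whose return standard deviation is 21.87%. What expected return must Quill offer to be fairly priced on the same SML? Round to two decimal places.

MRP = (13.63% − 7.73%) / (2.00 − 0.94) = 5.5660%
R_f = 7.73% − 0.94 × 5.5660% = 2.4980%
β_Quill = ρ·σ_i/σ_m = 0.384 × 32.46 / 21.87 = 0.5699
E(R_Quill) = R_f + β × MRP = 2.4980% + 0.5699 × 5.5660% = 5.67%

5.67%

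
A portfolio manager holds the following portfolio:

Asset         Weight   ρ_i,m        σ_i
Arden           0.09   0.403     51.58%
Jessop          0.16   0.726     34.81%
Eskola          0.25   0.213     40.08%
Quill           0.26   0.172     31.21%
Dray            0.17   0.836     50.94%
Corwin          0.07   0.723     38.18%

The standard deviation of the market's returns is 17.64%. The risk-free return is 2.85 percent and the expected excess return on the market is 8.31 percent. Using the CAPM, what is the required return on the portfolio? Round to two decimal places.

β_Arden = 0.403 × 51.58% / 17.64% = 1.1784
β_Jessop = 0.726 × 34.81% / 17.64% = 1.4327
β_Eskola = 0.213 × 40.08% / 17.64% = 0.4840
β_Quill = 0.172 × 31.21% / 17.64% = 0.3043
β_Dray = 0.836 × 50.94% / 17.64% = 2.4142
β_Corwin = 0.723 × 38.18% / 17.64% = 1.5649
β_P = Σ w_i β_i = 0.09×1.1784 + 0.16×1.4327 + 0.25×0.4840 + 0.26×0.3043 + 0.17×2.4142 + 0.07×1.5649 = 1.0554
E(R_P) = R_f + β_P × MRP = 2.85% + 1.0554 × 8.31% = 11.62%

11.62%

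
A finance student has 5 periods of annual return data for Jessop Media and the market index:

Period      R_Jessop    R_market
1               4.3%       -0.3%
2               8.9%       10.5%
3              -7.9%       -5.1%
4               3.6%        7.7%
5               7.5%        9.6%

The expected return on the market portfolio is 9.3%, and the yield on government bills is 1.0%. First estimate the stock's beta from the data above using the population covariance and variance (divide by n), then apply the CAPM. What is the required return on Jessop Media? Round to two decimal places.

Mean R_i = (4.3 + 8.9 − 7.9 + 3.6 + 7.5) / 5 = 3.2800%
Mean R_m = (-0.3 + 10.5 − 5.1 + 7.7 + 9.6) / 5 = 4.4800%
Σ(R_i − R̄_i)(R_m − R̄_m) = 158.6980  ⇒  Cov = 158.6980 / 5 = 31.7396
Σ(R_m − R̄_m)² = 187.4480  ⇒  Var(R_m) = 187.4480 / 5 = 37.4896
β = Cov / Var(R_m) = 31.7396 / 37.4896 = 0.8466
MRP = 9.3% − 1.0% = 8.30%
E(R) = R_f + β × MRP = 1.0% + 0.8466 × 8.3% = 8.03%

8.03%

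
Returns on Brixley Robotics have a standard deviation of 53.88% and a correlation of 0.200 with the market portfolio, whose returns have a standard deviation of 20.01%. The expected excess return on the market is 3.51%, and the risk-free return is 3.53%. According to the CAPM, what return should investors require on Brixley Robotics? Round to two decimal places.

5.42%

β = ρ × σ_i / σ_m = 0.200 × 53.88% / 20.01% = 0.5385
E(R) = 3.53% + 0.5385 × 3.51% = 5.42%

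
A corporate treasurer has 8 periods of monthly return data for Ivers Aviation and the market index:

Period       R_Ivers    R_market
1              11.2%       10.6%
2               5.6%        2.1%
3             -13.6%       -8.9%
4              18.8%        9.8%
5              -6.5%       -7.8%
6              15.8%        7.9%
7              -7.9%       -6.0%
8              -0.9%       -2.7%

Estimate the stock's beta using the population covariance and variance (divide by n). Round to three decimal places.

1.421

Mean R_i = (11.2 + 5.6 − 13.6 + 18.8 − 6.5 + 15.8 − 7.9 − 0.9) / 8 = 2.8125%
Mean R_m = (10.6 + 2.1 − 8.9 + 9.8 − 7.8 + 7.9 − 6.0 − 2.7) / 8 = 0.6250%
Σ(R_i − R̄_i)(R_m − R̄_m) = 647.0475  ⇒  Cov = 647.0475 / 8 = 80.8809
Σ(R_m − R̄_m)² = 455.4350  ⇒  Var(R_m) = 455.4350 / 8 = 56.9294
β = Cov / Var(R_m) = 80.8809 / 56.9294 = 1.4207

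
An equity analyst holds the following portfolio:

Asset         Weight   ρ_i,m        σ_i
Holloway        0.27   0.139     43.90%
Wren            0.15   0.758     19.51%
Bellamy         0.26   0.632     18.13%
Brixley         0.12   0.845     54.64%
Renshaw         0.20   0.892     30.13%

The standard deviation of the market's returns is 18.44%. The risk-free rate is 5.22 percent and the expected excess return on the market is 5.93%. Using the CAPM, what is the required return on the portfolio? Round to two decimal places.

β_Holloway = 0.139 × 43.90% / 18.44% = 0.3309
β_Wren = 0.758 × 19.51% / 18.44% = 0.8020
β_Bellamy = 0.632 × 18.13% / 18.44% = 0.6214
β_Brixley = 0.845 × 54.64% / 18.44% = 2.5038
β_Renshaw = 0.892 × 30.13% / 18.44% = 1.4575
β_P = Σ w_i β_i = 0.27×0.3309 + 0.15×0.8020 + 0.26×0.6214 + 0.12×2.5038 + 0.20×1.4575 = 0.9632
E(R_P) = R_f + β_P × MRP = 5.22% + 0.9632 × 5.93% = 10.93%

10.93%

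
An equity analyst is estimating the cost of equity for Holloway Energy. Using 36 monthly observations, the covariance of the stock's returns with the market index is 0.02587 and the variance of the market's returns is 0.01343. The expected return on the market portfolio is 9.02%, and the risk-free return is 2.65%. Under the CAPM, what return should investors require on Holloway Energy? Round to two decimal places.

β = Cov(R_i, R_m) / Var(R_m) = 0.02587 / 0.01343 = 1.9263
MRP = 9.02% − 2.65% = 6.37%
E(R) = R_f + β × MRP = 2.65% + 1.9263 × 6.37% = 14.92%

14.92%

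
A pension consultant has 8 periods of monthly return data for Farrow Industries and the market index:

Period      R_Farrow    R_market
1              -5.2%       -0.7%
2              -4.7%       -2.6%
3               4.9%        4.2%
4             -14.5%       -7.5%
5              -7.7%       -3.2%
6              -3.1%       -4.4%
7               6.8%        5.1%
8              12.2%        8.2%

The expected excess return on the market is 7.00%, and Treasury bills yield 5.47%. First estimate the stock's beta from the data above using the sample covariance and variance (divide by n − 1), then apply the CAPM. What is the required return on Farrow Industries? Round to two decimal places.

16.35%

Mean R_i = (-5.2 − 4.7 + 4.9 − 14.5 − 7.7 − 3.1 + 6.8 + 12.2) / 8 = -1.4125%
Mean R_m = (-0.7 − 2.6 + 4.2 − 7.5 − 3.2 − 4.4 + 5.1 + 8.2) / 8 = -0.1125%
Σ(R_i − R̄_i)(R_m − R̄_m) = 316.9188  ⇒  Cov = 316.9188 / 7 = 45.2741
Σ(R_m − R̄_m)² = 203.8888  ⇒  Var(R_m) = 203.8888 / 7 = 29.1270
β = Cov / Var(R_m) = 45.2741 / 29.1270 = 1.5544
E(R) = R_f + β × MRP = 5.47% + 1.5544 × 7.00% = 16.35%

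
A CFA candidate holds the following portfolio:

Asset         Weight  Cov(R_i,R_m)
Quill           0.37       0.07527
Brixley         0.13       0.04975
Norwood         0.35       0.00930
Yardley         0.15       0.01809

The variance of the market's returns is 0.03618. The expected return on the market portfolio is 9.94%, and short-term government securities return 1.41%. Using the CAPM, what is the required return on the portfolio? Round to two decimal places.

10.91%

β_Quill = 0.07527 / 0.03618 = 2.0804
β_Brixley = 0.04975 / 0.03618 = 1.3751
β_Norwood = 0.00930 / 0.03618 = 0.2570
β_Yardley = 0.01809 / 0.03618 = 0.5000
β_P = Σ w_i β_i = 0.37×2.0804 + 0.13×1.3751 + 0.35×0.2570 + 0.15×0.5000 = 1.1135
MRP = 9.94% − 1.41% = 8.53%
E(R_P) = R_f + β_P × MRP = 1.41% + 1.1135 × 8.53% = 10.91%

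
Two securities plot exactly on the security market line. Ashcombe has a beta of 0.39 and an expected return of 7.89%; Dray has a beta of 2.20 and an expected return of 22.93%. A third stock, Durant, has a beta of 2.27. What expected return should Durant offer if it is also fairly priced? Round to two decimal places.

23.51%

MRP (SML slope) = (22.93% − 7.89%) / (2.20 − 0.39) = 15.04% / 1.81 = 8.3094%
R_f (intercept) = 7.89% − 0.39 × 8.3094% = 4.6493%
E(R_Durant) = R_f + β × MRP = 4.6493% + 2.27 × 8.3094% = 23.51%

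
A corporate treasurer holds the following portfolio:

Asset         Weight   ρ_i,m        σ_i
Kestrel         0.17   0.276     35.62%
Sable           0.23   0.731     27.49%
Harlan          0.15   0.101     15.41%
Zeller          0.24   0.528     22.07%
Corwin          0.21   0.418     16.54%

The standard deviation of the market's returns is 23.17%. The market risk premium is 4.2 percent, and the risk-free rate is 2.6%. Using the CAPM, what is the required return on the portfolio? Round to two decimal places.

β_Kestrel = 0.276 × 35.62% / 23.17% = 0.4243
β_Sable = 0.731 × 27.49% / 23.17% = 0.8673
β_Harlan = 0.101 × 15.41% / 23.17% = 0.0672
β_Zeller = 0.528 × 22.07% / 23.17% = 0.5029
β_Corwin = 0.418 × 16.54% / 23.17% = 0.2984
β_P = Σ w_i β_i = 0.17×0.4243 + 0.23×0.8673 + 0.15×0.0672 + 0.24×0.5029 + 0.21×0.2984 = 0.4651
E(R_P) = R_f + β_P × MRP = 2.6% + 0.4651 × 4.2% = 4.55%

4.55%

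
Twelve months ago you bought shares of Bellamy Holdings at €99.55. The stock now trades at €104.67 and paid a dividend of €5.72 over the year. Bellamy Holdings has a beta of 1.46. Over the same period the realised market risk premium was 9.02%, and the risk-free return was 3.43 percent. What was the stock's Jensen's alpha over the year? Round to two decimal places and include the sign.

Realised HPR = (P1 + D1 − P0) / P0 = (104.67 + 5.72 − 99.55) / 99.55 = 10.84 / 99.55 = 10.8890%
CAPM required = R_f + β·MRP = 3.43% + 1.46 × 9.02% = 16.5992%
α = realised − required = 10.8890% − 16.5992% = -5.71%

-5.71%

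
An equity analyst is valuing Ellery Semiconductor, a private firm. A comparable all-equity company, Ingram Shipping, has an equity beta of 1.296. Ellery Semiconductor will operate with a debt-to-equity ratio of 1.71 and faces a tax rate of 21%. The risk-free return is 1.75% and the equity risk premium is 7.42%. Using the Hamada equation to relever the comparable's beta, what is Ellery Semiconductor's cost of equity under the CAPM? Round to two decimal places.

β_L = β_U × [1 + (1 − t)(D/E)] = 1.296 × [1 + (1 − 0.21) × 1.71]
    = 1.296 × [1 + 0.79 × 1.71] = 1.296 × 2.3509 = 3.0468
E(R) = R_f + β_L × MRP = 1.75% + 3.0468 × 7.42% = 24.36%

24.36%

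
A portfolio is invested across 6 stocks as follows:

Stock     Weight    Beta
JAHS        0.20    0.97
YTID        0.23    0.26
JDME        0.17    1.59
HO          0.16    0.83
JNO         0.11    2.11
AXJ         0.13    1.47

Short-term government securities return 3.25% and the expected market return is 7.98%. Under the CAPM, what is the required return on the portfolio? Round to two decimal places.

8.36%

β_P = Σ w_i β_i = 0.20×0.97 + 0.23×0.26 + 0.17×1.59 + 0.16×0.83 + 0.11×2.11 + 0.13×1.47 = 1.0801
MRP = 7.98% − 3.25% = 4.73%
E(R_P) = R_f + β_P × MRP = 3.25% + 1.0801 × 4.73% = 8.36%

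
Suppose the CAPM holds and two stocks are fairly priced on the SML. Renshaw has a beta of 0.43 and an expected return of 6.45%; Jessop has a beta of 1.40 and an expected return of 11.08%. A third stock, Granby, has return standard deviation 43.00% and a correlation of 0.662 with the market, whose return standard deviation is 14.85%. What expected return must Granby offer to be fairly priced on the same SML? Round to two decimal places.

13.55%

MRP = (11.08% − 6.45%) / (1.40 − 0.43) = 4.7732%
R_f = 6.45% − 0.43 × 4.7732% = 4.3975%
β_Granby = ρ·σ_i/σ_m = 0.662 × 43.00 / 14.85 = 1.9169
E(R_Granby) = R_f + β × MRP = 4.3975% + 1.9169 × 4.7732% = 13.55%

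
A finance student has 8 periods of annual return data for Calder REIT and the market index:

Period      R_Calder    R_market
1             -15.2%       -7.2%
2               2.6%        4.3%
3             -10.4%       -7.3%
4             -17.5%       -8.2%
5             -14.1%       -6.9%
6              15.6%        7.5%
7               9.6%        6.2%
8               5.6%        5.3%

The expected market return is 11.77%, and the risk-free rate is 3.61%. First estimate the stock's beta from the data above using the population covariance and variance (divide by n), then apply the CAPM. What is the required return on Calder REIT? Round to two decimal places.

17.92%

Mean R_i = (-15.2 + 2.6 − 10.4 − 17.5 − 14.1 + 15.6 + 9.6 + 5.6) / 8 = -2.9750%
Mean R_m = (-7.2 + 4.3 − 7.3 − 8.2 − 6.9 + 7.5 + 6.2 + 5.3) / 8 = -0.7875%
Σ(R_i − R̄_i)(R_m − R̄_m) = 624.7875  ⇒  Cov = 624.7875 / 8 = 78.0984
Σ(R_m − R̄_m)² = 356.2888  ⇒  Var(R_m) = 356.2888 / 8 = 44.5361
β = Cov / Var(R_m) = 78.0984 / 44.5361 = 1.7536
MRP = 11.77% − 3.61% = 8.16%
E(R) = R_f + β × MRP = 3.61% + 1.7536 × 8.16% = 17.92%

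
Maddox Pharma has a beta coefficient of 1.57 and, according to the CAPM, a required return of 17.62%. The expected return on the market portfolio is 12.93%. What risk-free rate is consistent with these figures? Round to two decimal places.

E(R) = R_f + β(E(R_m) − R_f) = R_f(1 − β) + β·E(R_m)
17.62% = R_f × (1 − 1.57) + 1.57 × 12.93%
17.62% = R_f × -0.57 + 20.3001%
R_f = (17.62% − 20.3001%) / -0.57 = 4.70%

4.70%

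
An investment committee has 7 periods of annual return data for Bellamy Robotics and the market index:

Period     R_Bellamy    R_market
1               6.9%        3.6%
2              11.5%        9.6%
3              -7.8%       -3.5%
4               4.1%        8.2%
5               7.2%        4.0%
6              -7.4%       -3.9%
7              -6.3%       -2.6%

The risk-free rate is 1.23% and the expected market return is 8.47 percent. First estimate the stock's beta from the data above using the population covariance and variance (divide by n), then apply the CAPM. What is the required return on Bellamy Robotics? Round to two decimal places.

10.90%

Mean R_i = (6.9 + 11.5 − 7.8 + 4.1 + 7.2 − 7.4 − 6.3) / 7 = 1.1714%
Mean R_m = (3.6 + 9.6 − 3.5 + 8.2 + 4.0 − 3.9 − 2.6) / 7 = 2.2000%
Σ(R_i − R̄_i)(R_m − R̄_m) = 252.1600  ⇒  Cov = 252.1600 / 7 = 36.0229
Σ(R_m − R̄_m)² = 188.7000  ⇒  Var(R_m) = 188.7000 / 7 = 26.9571
β = Cov / Var(R_m) = 36.0229 / 26.9571 = 1.3363
MRP = 8.47% − 1.23% = 7.24%
E(R) = R_f + β × MRP = 1.23% + 1.3363 × 7.24% = 10.90%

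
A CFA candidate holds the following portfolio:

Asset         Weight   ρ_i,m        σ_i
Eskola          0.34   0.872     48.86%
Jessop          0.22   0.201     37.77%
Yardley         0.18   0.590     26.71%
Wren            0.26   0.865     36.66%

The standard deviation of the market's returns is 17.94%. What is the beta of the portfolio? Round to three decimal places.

1.518

β_Eskola = 0.872 × 48.86% / 17.94% = 2.3749
β_Jessop = 0.201 × 37.77% / 17.94% = 0.4232
β_Yardley = 0.590 × 26.71% / 17.94% = 0.8784
β_Wren = 0.865 × 36.66% / 17.94% = 1.7676
β_P = Σ w_i β_i = 0.34×2.3749 + 0.22×0.4232 + 0.18×0.8784 + 0.26×1.7676 = 1.5183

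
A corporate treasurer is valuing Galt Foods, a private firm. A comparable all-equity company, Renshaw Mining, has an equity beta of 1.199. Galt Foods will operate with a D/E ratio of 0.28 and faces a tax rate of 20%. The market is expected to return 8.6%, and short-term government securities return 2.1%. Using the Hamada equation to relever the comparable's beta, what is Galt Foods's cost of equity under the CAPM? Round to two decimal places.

β_L = β_U × [1 + (1 − t)(D/E)] = 1.199 × [1 + (1 − 0.20) × 0.28]
    = 1.199 × [1 + 0.80 × 0.28] = 1.199 × 1.2240 = 1.4676
MRP = 8.6% − 2.1% = 6.50%
E(R) = R_f + β_L × MRP = 2.1% + 1.4676 × 6.5% = 11.64%

11.64%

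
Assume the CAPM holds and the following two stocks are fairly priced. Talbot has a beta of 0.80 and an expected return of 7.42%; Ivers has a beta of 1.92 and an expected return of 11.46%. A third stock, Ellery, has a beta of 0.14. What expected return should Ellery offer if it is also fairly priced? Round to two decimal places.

MRP (SML slope) = (11.46% − 7.42%) / (1.92 − 0.80) = 4.04% / 1.12 = 3.6071%
R_f (intercept) = 7.42% − 0.80 × 3.6071% = 4.5343%
E(R_Ellery) = R_f + β × MRP = 4.5343% + 0.14 × 3.6071% = 5.04%

5.04%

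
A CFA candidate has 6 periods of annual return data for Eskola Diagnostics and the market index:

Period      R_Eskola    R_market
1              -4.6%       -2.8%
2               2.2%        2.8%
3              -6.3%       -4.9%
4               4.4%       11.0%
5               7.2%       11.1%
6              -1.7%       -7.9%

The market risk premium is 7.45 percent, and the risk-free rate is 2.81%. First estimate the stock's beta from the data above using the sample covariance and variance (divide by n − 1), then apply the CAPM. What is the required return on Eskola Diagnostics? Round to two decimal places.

Mean R_i = (-4.6 + 2.2 − 6.3 + 4.4 + 7.2 − 1.7) / 6 = 0.2000%
Mean R_m = (-2.8 + 2.8 − 4.9 + 11.0 + 11.1 − 7.9) / 6 = 1.5500%
Σ(R_i − R̄_i)(R_m − R̄_m) = 189.8000  ⇒  Cov = 189.8000 / 5 = 37.9600
Σ(R_m − R̄_m)² = 331.8950  ⇒  Var(R_m) = 331.8950 / 5 = 66.3790
β = Cov / Var(R_m) = 37.9600 / 66.3790 = 0.5719
E(R) = R_f + β × MRP = 2.81% + 0.5719 × 7.45% = 7.07%

7.07%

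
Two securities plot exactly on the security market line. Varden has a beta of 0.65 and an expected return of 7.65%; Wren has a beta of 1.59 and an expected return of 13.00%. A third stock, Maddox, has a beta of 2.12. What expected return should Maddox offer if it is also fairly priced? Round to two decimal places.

16.02%

MRP (SML slope) = (13.00% − 7.65%) / (1.59 − 0.65) = 5.35% / 0.94 = 5.6915%
R_f (intercept) = 7.65% − 0.65 × 5.6915% = 3.9505%
E(R_Maddox) = R_f + β × MRP = 3.9505% + 2.12 × 5.6915% = 16.02%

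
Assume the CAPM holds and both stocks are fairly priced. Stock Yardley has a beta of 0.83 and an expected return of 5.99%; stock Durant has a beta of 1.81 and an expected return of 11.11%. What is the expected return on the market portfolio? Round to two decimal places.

Both satisfy E(R) = R_f + β·MRP, so the slope of the SML is
MRP = (11.11% − 5.99%) / (1.81 − 0.83) = 5.12% / 0.98 = 5.2245%
R_f = E(R_Yardley) − β_Yardley·MRP = 5.99% − 0.83 × 5.2245% = 1.6537%
E(R_m) = R_f + MRP = 1.6537% + 5.2245% = 6.88%

6.88%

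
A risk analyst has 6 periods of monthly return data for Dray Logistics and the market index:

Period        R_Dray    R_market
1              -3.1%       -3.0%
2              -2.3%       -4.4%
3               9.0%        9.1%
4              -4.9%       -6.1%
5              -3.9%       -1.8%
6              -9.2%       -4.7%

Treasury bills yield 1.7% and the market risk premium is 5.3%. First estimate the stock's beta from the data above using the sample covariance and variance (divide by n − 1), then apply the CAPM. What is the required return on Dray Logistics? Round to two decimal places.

Mean R_i = (-3.1 − 2.3 + 9.0 − 4.9 − 3.9 − 9.2) / 6 = -2.4000%
Mean R_m = (-3.0 − 4.4 + 9.1 − 6.1 − 1.8 − 4.7) / 6 = -1.8167%
Σ(R_i − R̄_i)(R_m − R̄_m) = 155.3100  ⇒  Cov = 155.3100 / 5 = 31.0620
Σ(R_m − R̄_m)² = 153.9083  ⇒  Var(R_m) = 153.9083 / 5 = 30.7817
β = Cov / Var(R_m) = 31.0620 / 30.7817 = 1.0091
E(R) = R_f + β × MRP = 1.7% + 1.0091 × 5.3% = 7.05%

7.05%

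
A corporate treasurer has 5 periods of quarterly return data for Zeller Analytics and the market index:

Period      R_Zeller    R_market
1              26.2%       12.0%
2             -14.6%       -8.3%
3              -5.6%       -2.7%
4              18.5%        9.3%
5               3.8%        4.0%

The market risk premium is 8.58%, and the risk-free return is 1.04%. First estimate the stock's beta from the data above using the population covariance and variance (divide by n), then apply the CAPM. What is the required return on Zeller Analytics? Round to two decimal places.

Mean R_i = (26.2 − 14.6 − 5.6 + 18.5 + 3.8) / 5 = 5.6600%
Mean R_m = (12.0 − 8.3 − 2.7 + 9.3 + 4.0) / 5 = 2.8600%
Σ(R_i − R̄_i)(R_m − R̄_m) = 557.0120  ⇒  Cov = 557.0120 / 5 = 111.4024
Σ(R_m − R̄_m)² = 281.7720  ⇒  Var(R_m) = 281.7720 / 5 = 56.3544
β = Cov / Var(R_m) = 111.4024 / 56.3544 = 1.9768
E(R) = R_f + β × MRP = 1.04% + 1.9768 × 8.58% = 18.00%

18.00%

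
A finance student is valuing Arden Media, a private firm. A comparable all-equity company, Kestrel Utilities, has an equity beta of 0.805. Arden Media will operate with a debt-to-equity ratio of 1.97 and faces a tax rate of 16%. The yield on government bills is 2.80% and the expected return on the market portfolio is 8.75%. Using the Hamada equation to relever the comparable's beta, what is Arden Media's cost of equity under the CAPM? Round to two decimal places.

β_L = β_U × [1 + (1 − t)(D/E)] = 0.805 × [1 + (1 − 0.16) × 1.97]
    = 0.805 × [1 + 0.84 × 1.97] = 0.805 × 2.6548 = 2.1371
MRP = 8.75% − 2.80% = 5.95%
E(R) = R_f + β_L × MRP = 2.80% + 2.1371 × 5.95% = 15.52%

15.52%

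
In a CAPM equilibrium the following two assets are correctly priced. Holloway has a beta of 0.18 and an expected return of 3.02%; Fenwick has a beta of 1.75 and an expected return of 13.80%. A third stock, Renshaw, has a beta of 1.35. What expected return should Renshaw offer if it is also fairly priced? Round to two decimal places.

MRP (SML slope) = (13.80% − 3.02%) / (1.75 − 0.18) = 10.78% / 1.57 = 6.8662%
R_f (intercept) = 3.02% − 0.18 × 6.8662% = 1.7841%
E(R_Renshaw) = R_f + β × MRP = 1.7841% + 1.35 × 6.8662% = 11.05%

11.05%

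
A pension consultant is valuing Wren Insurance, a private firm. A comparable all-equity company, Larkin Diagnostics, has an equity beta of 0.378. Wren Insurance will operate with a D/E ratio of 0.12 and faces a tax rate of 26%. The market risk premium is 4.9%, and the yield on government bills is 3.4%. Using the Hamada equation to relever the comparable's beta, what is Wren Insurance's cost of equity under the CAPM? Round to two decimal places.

β_L = β_U × [1 + (1 − t)(D/E)] = 0.378 × [1 + (1 − 0.26) × 0.12]
    = 0.378 × [1 + 0.74 × 0.12] = 0.378 × 1.0888 = 0.4116
E(R) = R_f + β_L × MRP = 3.4% + 0.4116 × 4.9% = 5.42%

5.42%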